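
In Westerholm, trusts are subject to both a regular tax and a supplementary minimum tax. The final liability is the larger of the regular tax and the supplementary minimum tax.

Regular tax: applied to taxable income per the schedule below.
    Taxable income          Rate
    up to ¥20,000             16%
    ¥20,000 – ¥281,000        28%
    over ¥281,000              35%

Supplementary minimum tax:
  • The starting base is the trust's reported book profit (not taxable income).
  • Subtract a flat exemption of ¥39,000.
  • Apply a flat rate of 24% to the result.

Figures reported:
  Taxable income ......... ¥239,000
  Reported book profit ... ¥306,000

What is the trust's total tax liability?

Regular tax:
  ¥20,000 × 16% = ¥3,200
  ¥219,000 × 28% = ¥61,320
  → ¥64,520

Supplementary minimum tax:
  Base (reported book profit): ¥306,000
  Less exemption ¥39,000 → base ¥267,000
  ¥267,000 × 24% = ¥64,080

¥64,520 > ¥64,080, so the regular tax governs.

¥64,520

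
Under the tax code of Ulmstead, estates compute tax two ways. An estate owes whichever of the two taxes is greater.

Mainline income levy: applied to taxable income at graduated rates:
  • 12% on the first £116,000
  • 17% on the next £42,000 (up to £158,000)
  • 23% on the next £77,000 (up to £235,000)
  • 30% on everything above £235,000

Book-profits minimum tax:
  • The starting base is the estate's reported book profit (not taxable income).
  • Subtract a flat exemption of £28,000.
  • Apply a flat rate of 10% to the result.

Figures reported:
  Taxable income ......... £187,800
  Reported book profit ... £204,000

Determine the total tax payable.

£27,914

Mainline income levy:
  £116,000 × 12% = £13,920
  £42,000 × 17% = £7,140
  £29,800 × 23% = £6,854
  → £27,914

Book-profits minimum tax:
  Base (reported book profit): £204,000
  Less exemption £28,000 → base £176,000
  £176,000 × 10% = £17,600

£27,914 > £17,600, so the mainline income levy governs.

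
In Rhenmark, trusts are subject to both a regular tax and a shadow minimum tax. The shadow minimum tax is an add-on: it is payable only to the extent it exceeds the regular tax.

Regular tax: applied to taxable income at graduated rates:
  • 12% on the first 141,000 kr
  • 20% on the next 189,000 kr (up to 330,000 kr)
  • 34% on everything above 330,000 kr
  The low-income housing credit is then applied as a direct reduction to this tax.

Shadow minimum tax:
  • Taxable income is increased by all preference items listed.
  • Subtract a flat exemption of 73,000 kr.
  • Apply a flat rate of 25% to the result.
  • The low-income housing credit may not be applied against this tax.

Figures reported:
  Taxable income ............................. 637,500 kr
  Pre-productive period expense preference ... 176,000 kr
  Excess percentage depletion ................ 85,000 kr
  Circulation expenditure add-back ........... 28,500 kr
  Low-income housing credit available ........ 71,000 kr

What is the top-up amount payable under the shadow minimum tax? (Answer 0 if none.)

125,230 kr

Regular tax:
  141,000 kr × 12% = 16,920 kr
  189,000 kr × 20% = 37,800 kr
  307,500 kr × 34% = 104,550 kr
  → 159,270 kr
  Less low-income housing credit 71,000 kr → 88,270 kr

Shadow minimum tax:
  Adjusted income: 637,500 kr + 176,000 kr + 85,000 kr + 28,500 kr = 927,000 kr
  Less exemption 73,000 kr → base 854,000 kr
  854,000 kr × 25% = 213,500 kr

Excess of shadow minimum tax over regular tax: 213,500 kr − 88,270 kr = 125,230 kr.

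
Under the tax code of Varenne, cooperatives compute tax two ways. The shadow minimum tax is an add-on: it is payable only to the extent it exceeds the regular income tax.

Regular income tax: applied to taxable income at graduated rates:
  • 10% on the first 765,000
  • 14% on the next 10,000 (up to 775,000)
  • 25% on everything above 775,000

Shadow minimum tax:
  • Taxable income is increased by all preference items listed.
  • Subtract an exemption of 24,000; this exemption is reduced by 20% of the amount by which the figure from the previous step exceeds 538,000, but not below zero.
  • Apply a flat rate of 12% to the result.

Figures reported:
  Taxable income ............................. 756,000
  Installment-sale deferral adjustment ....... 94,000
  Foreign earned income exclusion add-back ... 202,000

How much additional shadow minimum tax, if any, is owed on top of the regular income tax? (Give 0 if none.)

Shadow minimum tax:
  Adjusted income: 756,000 + 94,000 + 202,000 = 1,052,000
  Exemption: 20% × (1,052,000 − 538,000) = 102,800 ≥ 24,000, so the exemption is fully phased out
  Base: 1,052,000 − 0 = 1,052,000
  1,052,000 × 12% = 126,240

Regular income tax:
  756,000 × 10% = 75,600

Excess of shadow minimum tax over regular income tax: 126,240 − 75,600 = 50,640.

50,640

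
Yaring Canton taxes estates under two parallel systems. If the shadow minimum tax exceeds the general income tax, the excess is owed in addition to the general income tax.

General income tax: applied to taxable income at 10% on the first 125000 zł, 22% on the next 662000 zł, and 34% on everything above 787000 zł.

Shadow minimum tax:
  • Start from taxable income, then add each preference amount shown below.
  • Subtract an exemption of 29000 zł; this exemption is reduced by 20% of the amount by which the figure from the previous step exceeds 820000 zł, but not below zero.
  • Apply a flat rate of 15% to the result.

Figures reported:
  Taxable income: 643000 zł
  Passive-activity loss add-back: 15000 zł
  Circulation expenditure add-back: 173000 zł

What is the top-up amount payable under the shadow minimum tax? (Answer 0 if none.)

0 zł

Shadow minimum tax:
  Adjusted income: 643000 zł + 15000 zł + 173000 zł = 831000 zł
  Exemption: 29000 zł − 20% × (831000 zł − 820000 zł) = 29000 zł − 2200 zł = 26800 zł
  Base: 831000 zł − 26800 zł = 804200 zł
  804200 zł × 15% = 120630 zł

General income tax:
  125000 zł × 10% = 12500 zł
  518000 zł × 22% = 113960 zł
  → 126460 zł

120630 zł ≤ 126460 zł, so no add-on is due.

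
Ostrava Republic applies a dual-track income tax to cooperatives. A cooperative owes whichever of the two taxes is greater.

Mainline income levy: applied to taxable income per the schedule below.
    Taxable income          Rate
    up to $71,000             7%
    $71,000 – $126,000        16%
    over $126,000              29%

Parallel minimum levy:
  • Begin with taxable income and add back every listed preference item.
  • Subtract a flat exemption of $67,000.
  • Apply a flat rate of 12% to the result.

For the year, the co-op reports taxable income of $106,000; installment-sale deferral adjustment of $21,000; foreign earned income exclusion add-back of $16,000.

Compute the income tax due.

$10,570

Mainline income levy:
  $71,000 × 7% = $4,970
  $35,000 × 16% = $5,600
  → $10,570

Parallel minimum levy:
  Adjusted income: $106,000 + $21,000 + $16,000 = $143,000
  Less exemption $67,000 → base $76,000
  $76,000 × 12% = $9,120

$10,570 > $9,120, so the mainline income levy governs.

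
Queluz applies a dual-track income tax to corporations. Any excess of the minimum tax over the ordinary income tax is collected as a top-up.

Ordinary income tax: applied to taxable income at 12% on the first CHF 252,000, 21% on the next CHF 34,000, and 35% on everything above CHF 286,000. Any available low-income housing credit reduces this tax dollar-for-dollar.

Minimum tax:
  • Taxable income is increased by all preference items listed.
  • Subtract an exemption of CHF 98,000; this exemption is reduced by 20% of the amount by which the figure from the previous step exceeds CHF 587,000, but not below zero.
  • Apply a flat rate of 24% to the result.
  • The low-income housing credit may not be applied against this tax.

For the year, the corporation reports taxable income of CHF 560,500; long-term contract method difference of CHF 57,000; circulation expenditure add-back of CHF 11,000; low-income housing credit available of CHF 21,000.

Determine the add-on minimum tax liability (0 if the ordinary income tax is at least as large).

CHF 16,857

Minimum tax:
  Adjusted income: CHF 560,500 + CHF 57,000 + CHF 11,000 = CHF 628,500
  Exemption: CHF 98,000 − 20% × (CHF 628,500 − CHF 587,000) = CHF 98,000 − CHF 8,300 = CHF 89,700
  Base: CHF 628,500 − CHF 89,700 = CHF 538,800
  CHF 538,800 × 24% = CHF 129,312

Ordinary income tax:
  CHF 252,000 × 12% = CHF 30,240
  CHF 34,000 × 21% = CHF 7,140
  CHF 274,500 × 35% = CHF 96,075
  → CHF 133,455
  Less low-income housing credit CHF 21,000 → CHF 112,455

Excess of minimum tax over ordinary income tax: CHF 129,312 − CHF 112,455 = CHF 16,857.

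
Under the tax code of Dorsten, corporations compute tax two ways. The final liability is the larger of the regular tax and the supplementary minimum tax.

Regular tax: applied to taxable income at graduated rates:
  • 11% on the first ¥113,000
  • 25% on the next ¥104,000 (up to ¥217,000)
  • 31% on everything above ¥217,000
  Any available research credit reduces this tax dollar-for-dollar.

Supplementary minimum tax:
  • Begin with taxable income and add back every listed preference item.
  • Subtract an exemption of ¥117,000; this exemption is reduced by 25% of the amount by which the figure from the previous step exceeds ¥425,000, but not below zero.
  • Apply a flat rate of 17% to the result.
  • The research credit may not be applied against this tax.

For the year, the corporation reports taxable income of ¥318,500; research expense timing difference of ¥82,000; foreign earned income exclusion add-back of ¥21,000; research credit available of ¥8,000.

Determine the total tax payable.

¥61,895

Supplementary minimum tax:
  Adjusted income: ¥318,500 + ¥82,000 + ¥21,000 = ¥421,500
  Exemption: ¥421,500 ≤ ¥425,000, so full ¥117,000 applies
  Base: ¥421,500 − ¥117,000 = ¥304,500
  ¥304,500 × 17% = ¥51,765

Regular tax:
  ¥113,000 × 11% = ¥12,430
  ¥104,000 × 25% = ¥26,000
  ¥101,500 × 31% = ¥31,465
  → ¥69,895
  Less research credit ¥8,000 → ¥61,895

¥61,895 > ¥51,765, so the regular tax governs.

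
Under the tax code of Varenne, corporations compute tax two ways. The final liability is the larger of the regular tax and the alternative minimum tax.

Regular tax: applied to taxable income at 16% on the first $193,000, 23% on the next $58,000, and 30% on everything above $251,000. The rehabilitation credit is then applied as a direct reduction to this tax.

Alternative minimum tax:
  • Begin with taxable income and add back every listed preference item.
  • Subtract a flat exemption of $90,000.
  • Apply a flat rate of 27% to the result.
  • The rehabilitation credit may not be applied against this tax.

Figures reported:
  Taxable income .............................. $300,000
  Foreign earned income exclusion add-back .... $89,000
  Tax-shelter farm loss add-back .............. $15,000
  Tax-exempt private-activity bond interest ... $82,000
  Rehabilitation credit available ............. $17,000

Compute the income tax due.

$106,920

Regular tax:
  $193,000 × 16% = $30,880
  $58,000 × 23% = $13,340
  $49,000 × 30% = $14,700
  → $58,920
  Less rehabilitation credit $17,000 → $41,920

Alternative minimum tax:
  Adjusted income: $300,000 + $89,000 + $15,000 + $82,000 = $486,000
  Less exemption $90,000 → base $396,000
  $396,000 × 27% = $106,920

$106,920 > $41,920, so the alternative minimum tax is the binding amount.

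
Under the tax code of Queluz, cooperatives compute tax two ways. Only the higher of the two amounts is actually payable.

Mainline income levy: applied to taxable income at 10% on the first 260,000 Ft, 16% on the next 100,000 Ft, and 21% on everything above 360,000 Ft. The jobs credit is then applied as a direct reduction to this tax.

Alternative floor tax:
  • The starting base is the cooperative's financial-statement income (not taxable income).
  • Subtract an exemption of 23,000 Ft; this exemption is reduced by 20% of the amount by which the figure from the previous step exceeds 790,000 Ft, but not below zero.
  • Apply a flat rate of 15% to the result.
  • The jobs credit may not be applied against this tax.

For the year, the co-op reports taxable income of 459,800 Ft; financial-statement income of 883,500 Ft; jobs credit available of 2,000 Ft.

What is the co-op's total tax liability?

Mainline income levy:
  260,000 Ft × 10% = 26,000 Ft
  100,000 Ft × 16% = 16,000 Ft
  99,800 Ft × 21% = 20,958 Ft
  → 62,958 Ft
  Less jobs credit 2,000 Ft → 60,958 Ft

Alternative floor tax:
  Base (financial-statement income): 883,500 Ft
  Exemption: 23,000 Ft − 20% × (883,500 Ft − 790,000 Ft) = 23,000 Ft − 18,700 Ft = 4,300 Ft
  Base: 883,500 Ft − 4,300 Ft = 879,200 Ft
  879,200 Ft × 15% = 131,880 Ft

131,880 Ft > 60,958 Ft, so the alternative floor tax is the binding amount.

131,880 Ft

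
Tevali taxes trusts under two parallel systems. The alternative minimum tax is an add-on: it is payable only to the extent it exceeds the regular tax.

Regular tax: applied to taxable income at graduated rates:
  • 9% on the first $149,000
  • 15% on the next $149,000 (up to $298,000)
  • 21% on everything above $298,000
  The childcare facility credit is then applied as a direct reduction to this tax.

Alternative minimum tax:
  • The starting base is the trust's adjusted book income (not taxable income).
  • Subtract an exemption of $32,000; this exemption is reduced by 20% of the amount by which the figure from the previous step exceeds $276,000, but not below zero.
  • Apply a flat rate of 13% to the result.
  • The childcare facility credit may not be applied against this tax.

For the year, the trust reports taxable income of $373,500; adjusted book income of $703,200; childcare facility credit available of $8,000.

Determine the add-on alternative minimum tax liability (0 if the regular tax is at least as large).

Regular tax:
  $149,000 × 9% = $13,410
  $149,000 × 15% = $22,350
  $75,500 × 21% = $15,855
  → $51,615
  Less childcare facility credit $8,000 → $43,615

Alternative minimum tax:
  Base (adjusted book income): $703,200
  Exemption: 20% × ($703,200 − $276,000) = $85,440 ≥ $32,000, so the exemption is fully phased out
  Base: $703,200 − $0 = $703,200
  $703,200 × 13% = $91,416

Excess of alternative minimum tax over regular tax: $91,416 − $43,615 = $47,801.

$47,801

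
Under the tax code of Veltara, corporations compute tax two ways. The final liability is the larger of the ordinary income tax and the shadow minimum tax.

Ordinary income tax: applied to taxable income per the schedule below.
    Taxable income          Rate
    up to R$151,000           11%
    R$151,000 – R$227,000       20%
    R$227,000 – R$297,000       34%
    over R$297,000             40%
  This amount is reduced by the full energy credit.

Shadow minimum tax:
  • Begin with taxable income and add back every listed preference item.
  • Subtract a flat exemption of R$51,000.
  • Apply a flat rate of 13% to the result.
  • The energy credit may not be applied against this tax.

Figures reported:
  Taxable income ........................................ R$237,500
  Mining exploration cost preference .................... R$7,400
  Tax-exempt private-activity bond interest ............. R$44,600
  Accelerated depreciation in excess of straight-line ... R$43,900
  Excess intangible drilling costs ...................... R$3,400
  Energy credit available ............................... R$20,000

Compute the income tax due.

Shadow minimum tax:
  Adjusted income: R$237,500 + R$7,400 + R$44,600 + R$43,900 + R$3,400 = R$336,800
  Less exemption R$51,000 → base R$285,800
  R$285,800 × 13% = R$37,154

Ordinary income tax:
  R$151,000 × 11% = R$16,610
  R$76,000 × 20% = R$15,200
  R$10,500 × 34% = R$3,570
  → R$35,380
  Less energy credit R$20,000 → R$15,380

R$37,154 > R$15,380, so the shadow minimum tax is the binding amount.

R$37,154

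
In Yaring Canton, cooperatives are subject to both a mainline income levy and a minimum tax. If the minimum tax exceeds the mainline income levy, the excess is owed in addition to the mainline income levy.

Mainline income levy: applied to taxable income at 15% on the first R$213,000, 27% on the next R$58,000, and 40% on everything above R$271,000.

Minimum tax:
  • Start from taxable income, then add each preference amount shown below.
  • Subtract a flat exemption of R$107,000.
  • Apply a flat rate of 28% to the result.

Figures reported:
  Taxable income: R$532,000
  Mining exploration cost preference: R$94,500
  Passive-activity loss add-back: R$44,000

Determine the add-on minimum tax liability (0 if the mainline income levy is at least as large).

R$5,770

Minimum tax:
  Adjusted income: R$532,000 + R$94,500 + R$44,000 = R$670,500
  Less exemption R$107,000 → base R$563,500
  R$563,500 × 28% = R$157,780

Mainline income levy:
  R$213,000 × 15% = R$31,950
  R$58,000 × 27% = R$15,660
  R$261,000 × 40% = R$104,400
  → R$152,010

Excess of minimum tax over mainline income levy: R$157,780 − R$152,010 = R$5,770.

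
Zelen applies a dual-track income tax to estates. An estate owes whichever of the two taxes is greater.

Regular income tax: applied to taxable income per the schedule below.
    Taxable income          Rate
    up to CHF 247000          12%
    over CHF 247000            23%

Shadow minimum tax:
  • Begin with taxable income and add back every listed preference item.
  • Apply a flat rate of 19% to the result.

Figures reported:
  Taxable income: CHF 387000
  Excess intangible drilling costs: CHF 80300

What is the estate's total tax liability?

CHF 88787

Regular income tax:
  CHF 247000 × 12% = CHF 29640
  CHF 140000 × 23% = CHF 32200
  → CHF 61840

Shadow minimum tax:
  Adjusted income: CHF 387000 + CHF 80300 = CHF 467300
  CHF 467300 × 19% = CHF 88787

CHF 88787 > CHF 61840, so the shadow minimum tax is the binding amount.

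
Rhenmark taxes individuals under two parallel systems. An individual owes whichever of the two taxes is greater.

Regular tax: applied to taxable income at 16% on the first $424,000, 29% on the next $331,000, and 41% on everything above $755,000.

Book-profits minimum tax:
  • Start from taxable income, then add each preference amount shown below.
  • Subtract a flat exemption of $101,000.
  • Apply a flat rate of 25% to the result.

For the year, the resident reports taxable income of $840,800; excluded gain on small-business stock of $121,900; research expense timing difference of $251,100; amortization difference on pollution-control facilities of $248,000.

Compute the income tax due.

Regular tax:
  $424,000 × 16% = $67,840
  $331,000 × 29% = $95,990
  $85,800 × 41% = $35,178
  → $199,008

Book-profits minimum tax:
  Adjusted income: $840,800 + $121,900 + $251,100 + $248,000 = $1,461,800
  Less exemption $101,000 → base $1,360,800
  $1,360,800 × 25% = $340,200

$340,200 > $199,008, so the book-profits minimum tax is the binding amount.

$340,200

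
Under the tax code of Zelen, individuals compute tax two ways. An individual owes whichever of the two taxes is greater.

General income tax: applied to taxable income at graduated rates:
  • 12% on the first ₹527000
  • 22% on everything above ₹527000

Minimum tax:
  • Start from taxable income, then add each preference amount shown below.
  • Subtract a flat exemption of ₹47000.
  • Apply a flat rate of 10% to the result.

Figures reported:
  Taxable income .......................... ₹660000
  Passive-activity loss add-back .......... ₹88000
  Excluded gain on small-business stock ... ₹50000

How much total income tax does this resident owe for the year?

₹92500

General income tax:
  ₹527000 × 12% = ₹63240
  ₹133000 × 22% = ₹29260
  → ₹92500

Minimum tax:
  Adjusted income: ₹660000 + ₹88000 + ₹50000 = ₹798000
  Less exemption ₹47000 → base ₹751000
  ₹751000 × 10% = ₹75100

₹92500 > ₹75100, so the general income tax governs.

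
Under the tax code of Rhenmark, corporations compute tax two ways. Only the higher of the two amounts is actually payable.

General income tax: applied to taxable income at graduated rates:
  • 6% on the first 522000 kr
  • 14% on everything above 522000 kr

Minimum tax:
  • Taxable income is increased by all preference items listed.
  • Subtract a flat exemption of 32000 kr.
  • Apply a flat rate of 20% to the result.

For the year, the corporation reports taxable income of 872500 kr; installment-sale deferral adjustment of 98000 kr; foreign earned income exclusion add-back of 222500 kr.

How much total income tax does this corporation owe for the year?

Minimum tax:
  Adjusted income: 872500 kr + 98000 kr + 222500 kr = 1193000 kr
  Less exemption 32000 kr → base 1161000 kr
  1161000 kr × 20% = 232200 kr

General income tax:
  522000 kr × 6% = 31320 kr
  350500 kr × 14% = 49070 kr
  → 80390 kr

232200 kr > 80390 kr, so the minimum tax is the binding amount.

232200 kr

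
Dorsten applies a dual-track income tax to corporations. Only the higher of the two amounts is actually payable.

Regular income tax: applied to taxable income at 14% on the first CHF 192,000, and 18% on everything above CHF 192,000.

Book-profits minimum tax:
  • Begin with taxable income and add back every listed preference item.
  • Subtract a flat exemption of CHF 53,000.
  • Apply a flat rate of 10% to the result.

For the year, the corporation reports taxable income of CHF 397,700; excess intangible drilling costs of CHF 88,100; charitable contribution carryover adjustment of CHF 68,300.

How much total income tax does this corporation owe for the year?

Regular income tax:
  CHF 192,000 × 14% = CHF 26,880
  CHF 205,700 × 18% = CHF 37,026
  → CHF 63,906

Book-profits minimum tax:
  Adjusted income: CHF 397,700 + CHF 88,100 + CHF 68,300 = CHF 554,100
  Less exemption CHF 53,000 → base CHF 501,100
  CHF 501,100 × 10% = CHF 50,110

CHF 63,906 > CHF 50,110, so the regular income tax governs.

CHF 63,906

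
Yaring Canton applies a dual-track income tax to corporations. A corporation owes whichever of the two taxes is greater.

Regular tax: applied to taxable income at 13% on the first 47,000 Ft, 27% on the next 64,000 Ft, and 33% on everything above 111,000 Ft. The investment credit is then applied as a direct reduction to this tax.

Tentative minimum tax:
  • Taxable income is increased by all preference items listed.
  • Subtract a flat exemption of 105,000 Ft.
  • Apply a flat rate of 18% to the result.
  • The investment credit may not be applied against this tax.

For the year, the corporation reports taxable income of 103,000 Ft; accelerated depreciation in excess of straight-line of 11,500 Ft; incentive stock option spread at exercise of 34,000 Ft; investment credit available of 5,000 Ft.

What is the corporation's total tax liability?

16,230 Ft

Regular tax:
  47,000 Ft × 13% = 6,110 Ft
  56,000 Ft × 27% = 15,120 Ft
  → 21,230 Ft
  Less investment credit 5,000 Ft → 16,230 Ft

Tentative minimum tax:
  Adjusted income: 103,000 Ft + 11,500 Ft + 34,000 Ft = 148,500 Ft
  Less exemption 105,000 Ft → base 43,500 Ft
  43,500 Ft × 18% = 7,830 Ft

16,230 Ft > 7,830 Ft, so the regular tax governs.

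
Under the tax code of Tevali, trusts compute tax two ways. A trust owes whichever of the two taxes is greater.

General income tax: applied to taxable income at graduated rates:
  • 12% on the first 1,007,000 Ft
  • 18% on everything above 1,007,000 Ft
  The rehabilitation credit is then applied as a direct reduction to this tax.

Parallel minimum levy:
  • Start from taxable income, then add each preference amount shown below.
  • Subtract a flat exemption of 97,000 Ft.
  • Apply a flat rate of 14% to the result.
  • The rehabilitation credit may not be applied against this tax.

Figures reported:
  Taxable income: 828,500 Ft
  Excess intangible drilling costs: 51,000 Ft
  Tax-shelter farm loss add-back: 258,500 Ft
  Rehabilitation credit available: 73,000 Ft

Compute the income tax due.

145,740 Ft

General income tax:
  828,500 Ft × 12% = 99,420 Ft
  Less rehabilitation credit 73,000 Ft → 26,420 Ft

Parallel minimum levy:
  Adjusted income: 828,500 Ft + 51,000 Ft + 258,500 Ft = 1,138,000 Ft
  Less exemption 97,000 Ft → base 1,041,000 Ft
  1,041,000 Ft × 14% = 145,740 Ft

145,740 Ft > 26,420 Ft, so the parallel minimum levy is the binding amount.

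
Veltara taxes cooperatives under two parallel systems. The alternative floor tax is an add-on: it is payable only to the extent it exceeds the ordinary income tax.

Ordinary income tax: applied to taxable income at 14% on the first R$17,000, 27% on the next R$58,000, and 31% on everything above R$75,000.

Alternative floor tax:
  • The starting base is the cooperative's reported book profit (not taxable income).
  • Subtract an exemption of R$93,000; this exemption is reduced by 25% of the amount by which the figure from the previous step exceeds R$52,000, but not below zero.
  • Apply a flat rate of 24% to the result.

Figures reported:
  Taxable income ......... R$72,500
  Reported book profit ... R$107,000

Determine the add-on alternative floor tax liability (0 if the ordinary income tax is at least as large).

R$0

Ordinary income tax:
  R$17,000 × 14% = R$2,380
  R$55,500 × 27% = R$14,985
  → R$17,365

Alternative floor tax:
  Base (reported book profit): R$107,000
  Exemption: R$93,000 − 25% × (R$107,000 − R$52,000) = R$93,000 − R$13,750 = R$79,250
  Base: R$107,000 − R$79,250 = R$27,750
  R$27,750 × 24% = R$6,660

R$6,660 ≤ R$17,365, so no add-on is due.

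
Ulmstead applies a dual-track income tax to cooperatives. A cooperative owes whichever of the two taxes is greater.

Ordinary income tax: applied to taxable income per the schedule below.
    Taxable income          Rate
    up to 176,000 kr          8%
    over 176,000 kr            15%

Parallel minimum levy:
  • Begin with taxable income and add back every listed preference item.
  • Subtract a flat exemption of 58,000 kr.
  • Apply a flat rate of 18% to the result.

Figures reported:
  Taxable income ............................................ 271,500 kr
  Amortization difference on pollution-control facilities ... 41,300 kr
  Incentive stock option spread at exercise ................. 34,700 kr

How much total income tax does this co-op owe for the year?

Parallel minimum levy:
  Adjusted income: 271,500 kr + 41,300 kr + 34,700 kr = 347,500 kr
  Less exemption 58,000 kr → base 289,500 kr
  289,500 kr × 18% = 52,110 kr

Ordinary income tax:
  176,000 kr × 8% = 14,080 kr
  95,500 kr × 15% = 14,325 kr
  → 28,405 kr

52,110 kr > 28,405 kr, so the parallel minimum levy is the binding amount.

52,110 kr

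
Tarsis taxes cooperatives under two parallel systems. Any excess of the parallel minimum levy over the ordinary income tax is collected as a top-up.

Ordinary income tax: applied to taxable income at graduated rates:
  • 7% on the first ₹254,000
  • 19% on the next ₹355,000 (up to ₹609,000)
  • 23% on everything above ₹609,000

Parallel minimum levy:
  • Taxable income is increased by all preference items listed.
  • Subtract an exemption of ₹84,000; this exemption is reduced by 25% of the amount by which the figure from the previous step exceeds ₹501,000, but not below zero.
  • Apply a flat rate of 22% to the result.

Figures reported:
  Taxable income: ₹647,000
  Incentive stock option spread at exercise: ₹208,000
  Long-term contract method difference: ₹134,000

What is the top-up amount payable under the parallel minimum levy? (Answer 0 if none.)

Ordinary income tax:
  ₹254,000 × 7% = ₹17,780
  ₹355,000 × 19% = ₹67,450
  ₹38,000 × 23% = ₹8,740
  → ₹93,970

Parallel minimum levy:
  Adjusted income: ₹647,000 + ₹208,000 + ₹134,000 = ₹989,000
  Exemption: 25% × (₹989,000 − ₹501,000) = ₹122,000 ≥ ₹84,000, so the exemption is fully phased out
  Base: ₹989,000 − ₹0 = ₹989,000
  ₹989,000 × 22% = ₹217,580

Excess of parallel minimum levy over ordinary income tax: ₹217,580 − ₹93,970 = ₹123,610.

₹123,610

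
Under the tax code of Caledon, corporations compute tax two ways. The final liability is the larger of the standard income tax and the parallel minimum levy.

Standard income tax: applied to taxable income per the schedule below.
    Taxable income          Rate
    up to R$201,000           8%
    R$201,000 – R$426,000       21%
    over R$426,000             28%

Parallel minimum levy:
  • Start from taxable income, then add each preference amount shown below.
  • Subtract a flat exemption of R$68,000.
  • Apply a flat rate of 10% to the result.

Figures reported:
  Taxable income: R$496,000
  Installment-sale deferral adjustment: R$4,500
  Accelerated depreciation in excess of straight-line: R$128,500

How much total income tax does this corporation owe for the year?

Parallel minimum levy:
  Adjusted income: R$496,000 + R$4,500 + R$128,500 = R$629,000
  Less exemption R$68,000 → base R$561,000
  R$561,000 × 10% = R$56,100

Standard income tax:
  R$201,000 × 8% = R$16,080
  R$225,000 × 21% = R$47,250
  R$70,000 × 28% = R$19,600
  → R$82,930

R$82,930 > R$56,100, so the standard income tax governs.

R$82,930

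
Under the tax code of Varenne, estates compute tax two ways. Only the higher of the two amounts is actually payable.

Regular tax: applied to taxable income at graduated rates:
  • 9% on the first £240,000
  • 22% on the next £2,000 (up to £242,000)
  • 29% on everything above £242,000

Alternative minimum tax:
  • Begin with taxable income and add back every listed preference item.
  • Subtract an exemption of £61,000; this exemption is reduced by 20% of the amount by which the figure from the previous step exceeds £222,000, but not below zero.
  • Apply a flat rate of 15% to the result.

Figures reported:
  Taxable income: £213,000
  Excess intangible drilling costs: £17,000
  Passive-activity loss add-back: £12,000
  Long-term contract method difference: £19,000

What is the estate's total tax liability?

£31,170

Regular tax:
  £213,000 × 9% = £19,170

Alternative minimum tax:
  Adjusted income: £213,000 + £17,000 + £12,000 + £19,000 = £261,000
  Exemption: £61,000 − 20% × (£261,000 − £222,000) = £61,000 − £7,800 = £53,200
  Base: £261,000 − £53,200 = £207,800
  £207,800 × 15% = £31,170

£31,170 > £19,170, so the alternative minimum tax is the binding amount.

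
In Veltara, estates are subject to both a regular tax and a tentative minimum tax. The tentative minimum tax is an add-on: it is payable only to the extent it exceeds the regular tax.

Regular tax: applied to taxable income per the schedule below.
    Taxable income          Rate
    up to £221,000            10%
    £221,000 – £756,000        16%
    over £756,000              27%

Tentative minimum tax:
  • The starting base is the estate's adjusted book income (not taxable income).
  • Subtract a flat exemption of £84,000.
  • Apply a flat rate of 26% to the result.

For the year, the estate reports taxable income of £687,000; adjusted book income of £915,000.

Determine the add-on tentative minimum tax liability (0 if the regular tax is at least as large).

Tentative minimum tax:
  Base (adjusted book income): £915,000
  Less exemption £84,000 → base £831,000
  £831,000 × 26% = £216,060

Regular tax:
  £221,000 × 10% = £22,100
  £466,000 × 16% = £74,560
  → £96,660

Excess of tentative minimum tax over regular tax: £216,060 − £96,660 = £119,400.

£119,400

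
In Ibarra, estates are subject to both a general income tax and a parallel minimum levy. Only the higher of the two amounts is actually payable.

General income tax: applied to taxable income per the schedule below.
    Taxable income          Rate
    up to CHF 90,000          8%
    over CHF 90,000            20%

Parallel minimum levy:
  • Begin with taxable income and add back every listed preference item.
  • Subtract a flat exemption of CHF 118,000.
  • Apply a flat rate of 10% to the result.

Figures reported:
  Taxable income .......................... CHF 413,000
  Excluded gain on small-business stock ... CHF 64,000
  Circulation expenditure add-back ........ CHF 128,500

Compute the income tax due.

General income tax:
  CHF 90,000 × 8% = CHF 7,200
  CHF 323,000 × 20% = CHF 64,600
  → CHF 71,800

Parallel minimum levy:
  Adjusted income: CHF 413,000 + CHF 64,000 + CHF 128,500 = CHF 605,500
  Less exemption CHF 118,000 → base CHF 487,500
  CHF 487,500 × 10% = CHF 48,750

CHF 71,800 > CHF 48,750, so the general income tax governs.

CHF 71,800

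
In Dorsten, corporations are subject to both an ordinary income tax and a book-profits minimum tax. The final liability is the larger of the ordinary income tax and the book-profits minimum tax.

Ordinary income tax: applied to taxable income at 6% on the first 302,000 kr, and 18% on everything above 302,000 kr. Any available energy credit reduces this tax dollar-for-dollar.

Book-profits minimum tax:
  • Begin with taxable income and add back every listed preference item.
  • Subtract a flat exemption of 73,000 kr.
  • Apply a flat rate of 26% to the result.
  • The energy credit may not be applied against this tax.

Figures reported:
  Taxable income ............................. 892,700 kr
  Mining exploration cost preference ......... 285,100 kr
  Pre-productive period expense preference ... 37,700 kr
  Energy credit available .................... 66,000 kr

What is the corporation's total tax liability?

297,050 kr

Ordinary income tax:
  302,000 kr × 6% = 18,120 kr
  590,700 kr × 18% = 106,326 kr
  → 124,446 kr
  Less energy credit 66,000 kr → 58,446 kr

Book-profits minimum tax:
  Adjusted income: 892,700 kr + 285,100 kr + 37,700 kr = 1,215,500 kr
  Less exemption 73,000 kr → base 1,142,500 kr
  1,142,500 kr × 26% = 297,050 kr

297,050 kr > 58,446 kr, so the book-profits minimum tax is the binding amount.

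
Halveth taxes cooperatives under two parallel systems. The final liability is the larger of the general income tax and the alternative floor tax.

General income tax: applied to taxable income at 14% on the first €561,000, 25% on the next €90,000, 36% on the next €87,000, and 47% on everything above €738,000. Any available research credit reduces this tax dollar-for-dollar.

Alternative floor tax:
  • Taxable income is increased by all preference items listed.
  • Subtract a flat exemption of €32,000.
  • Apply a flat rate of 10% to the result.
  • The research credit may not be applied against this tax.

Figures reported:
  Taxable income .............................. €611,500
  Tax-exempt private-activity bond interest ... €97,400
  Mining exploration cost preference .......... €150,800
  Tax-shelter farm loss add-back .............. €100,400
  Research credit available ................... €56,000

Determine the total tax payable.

General income tax:
  €561,000 × 14% = €78,540
  €50,500 × 25% = €12,625
  → €91,165
  Less research credit €56,000 → €35,165

Alternative floor tax:
  Adjusted income: €611,500 + €97,400 + €150,800 + €100,400 = €960,100
  Less exemption €32,000 → base €928,100
  €928,100 × 10% = €92,810

€92,810 > €35,165, so the alternative floor tax is the binding amount.

€92,810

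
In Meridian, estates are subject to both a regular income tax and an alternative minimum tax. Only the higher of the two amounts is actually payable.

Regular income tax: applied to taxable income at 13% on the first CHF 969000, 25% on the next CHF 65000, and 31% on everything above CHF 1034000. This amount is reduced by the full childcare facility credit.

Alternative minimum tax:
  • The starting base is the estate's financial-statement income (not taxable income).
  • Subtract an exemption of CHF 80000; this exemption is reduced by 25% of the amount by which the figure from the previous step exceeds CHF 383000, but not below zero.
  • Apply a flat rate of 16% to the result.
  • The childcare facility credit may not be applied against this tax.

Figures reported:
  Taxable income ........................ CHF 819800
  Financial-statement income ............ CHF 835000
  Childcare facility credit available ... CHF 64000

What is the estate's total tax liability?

CHF 133600

Alternative minimum tax:
  Base (financial-statement income): CHF 835000
  Exemption: 25% × (CHF 835000 − CHF 383000) = CHF 113000 ≥ CHF 80000, so the exemption is fully phased out
  Base: CHF 835000 − CHF 0 = CHF 835000
  CHF 835000 × 16% = CHF 133600

Regular income tax:
  CHF 819800 × 13% = CHF 106574
  Less childcare facility credit CHF 64000 → CHF 42574

CHF 133600 > CHF 42574, so the alternative minimum tax is the binding amount.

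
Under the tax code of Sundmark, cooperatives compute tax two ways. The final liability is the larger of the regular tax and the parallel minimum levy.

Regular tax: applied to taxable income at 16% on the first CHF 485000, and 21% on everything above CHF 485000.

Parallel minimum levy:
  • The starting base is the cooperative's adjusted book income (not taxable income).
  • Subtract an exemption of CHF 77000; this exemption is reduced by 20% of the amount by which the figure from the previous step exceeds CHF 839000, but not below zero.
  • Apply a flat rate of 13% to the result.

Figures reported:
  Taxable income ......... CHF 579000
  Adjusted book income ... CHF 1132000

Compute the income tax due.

Parallel minimum levy:
  Base (adjusted book income): CHF 1132000
  Exemption: CHF 77000 − 20% × (CHF 1132000 − CHF 839000) = CHF 77000 − CHF 58600 = CHF 18400
  Base: CHF 1132000 − CHF 18400 = CHF 1113600
  CHF 1113600 × 13% = CHF 144768

Regular tax:
  CHF 485000 × 16% = CHF 77600
  CHF 94000 × 21% = CHF 19740
  → CHF 97340

CHF 144768 > CHF 97340, so the parallel minimum levy is the binding amount.

CHF 144768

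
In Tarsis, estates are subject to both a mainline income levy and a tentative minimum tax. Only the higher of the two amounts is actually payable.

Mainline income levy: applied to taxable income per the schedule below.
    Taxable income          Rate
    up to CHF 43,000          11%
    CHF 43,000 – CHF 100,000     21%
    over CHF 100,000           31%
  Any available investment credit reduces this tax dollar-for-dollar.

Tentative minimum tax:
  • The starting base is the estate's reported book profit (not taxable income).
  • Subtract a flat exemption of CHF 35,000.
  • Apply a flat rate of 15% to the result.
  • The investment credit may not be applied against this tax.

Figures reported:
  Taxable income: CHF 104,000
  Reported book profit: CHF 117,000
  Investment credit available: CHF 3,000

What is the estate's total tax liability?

CHF 14,940

Tentative minimum tax:
  Base (reported book profit): CHF 117,000
  Less exemption CHF 35,000 → base CHF 82,000
  CHF 82,000 × 15% = CHF 12,300

Mainline income levy:
  CHF 43,000 × 11% = CHF 4,730
  CHF 57,000 × 21% = CHF 11,970
  CHF 4,000 × 31% = CHF 1,240
  → CHF 17,940
  Less investment credit CHF 3,000 → CHF 14,940

CHF 14,940 > CHF 12,300, so the mainline income levy governs.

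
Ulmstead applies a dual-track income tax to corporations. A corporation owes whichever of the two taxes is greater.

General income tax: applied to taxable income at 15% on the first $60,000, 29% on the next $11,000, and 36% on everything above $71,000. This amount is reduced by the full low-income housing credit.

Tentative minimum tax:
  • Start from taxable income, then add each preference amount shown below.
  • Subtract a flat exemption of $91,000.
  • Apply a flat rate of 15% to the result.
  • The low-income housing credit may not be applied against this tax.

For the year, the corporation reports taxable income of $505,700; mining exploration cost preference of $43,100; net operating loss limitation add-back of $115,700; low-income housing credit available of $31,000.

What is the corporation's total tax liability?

Tentative minimum tax:
  Adjusted income: $505,700 + $43,100 + $115,700 = $664,500
  Less exemption $91,000 → base $573,500
  $573,500 × 15% = $86,025

General income tax:
  $60,000 × 15% = $9,000
  $11,000 × 29% = $3,190
  $434,700 × 36% = $156,492
  → $168,682
  Less low-income housing credit $31,000 → $137,682

$137,682 > $86,025, so the general income tax governs.

$137,682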